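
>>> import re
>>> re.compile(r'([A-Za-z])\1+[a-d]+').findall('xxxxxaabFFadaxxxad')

`\1` is not a pattern — it's the concrete string captured by group 1, re-applied verbatim.
Walking the string: at [0:8] match 'xxxxxaab', group 1 = 'x'; at [8:13] match 'FFada', group 1 = 'F'; at [13:18] match 'xxxad', group 1 = 'x'.
`findall` collects group 1 from each match (3 total).

['x', 'F', 'x']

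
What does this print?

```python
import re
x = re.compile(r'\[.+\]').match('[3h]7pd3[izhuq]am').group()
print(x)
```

[3h]7pd3[izhuq]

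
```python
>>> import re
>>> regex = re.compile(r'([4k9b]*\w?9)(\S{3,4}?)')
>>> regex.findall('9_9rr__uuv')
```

This matches zero or more of one of [4k9b], then optionally a word character, then the literal '9' (captured); then 3 to 4 of a non-whitespace character (lazy) (captured).
2 groups means the one result is a tuple of 2 captured strings — 1 here.

[('9_9', 'rr_')]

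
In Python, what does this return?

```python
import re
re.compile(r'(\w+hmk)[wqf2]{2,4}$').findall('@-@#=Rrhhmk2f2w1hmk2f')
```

['Rrhhmk2f2w1hmk']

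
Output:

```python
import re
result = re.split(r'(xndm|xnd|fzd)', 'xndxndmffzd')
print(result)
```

['', 'xnd', '', 'xndm', 'f', 'fzd', '']

The regex engine tests alternatives in the order written; an earlier branch that matches wins even if a later one would match more.
The group in the pattern means `split` returns the separators' captures alongside the pieces.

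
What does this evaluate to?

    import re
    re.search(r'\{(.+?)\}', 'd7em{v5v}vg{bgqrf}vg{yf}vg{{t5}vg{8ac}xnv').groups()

The match spans [4:9] → '{v5v}'.
Captured: group 1 = 'v5v'.

('v5v',)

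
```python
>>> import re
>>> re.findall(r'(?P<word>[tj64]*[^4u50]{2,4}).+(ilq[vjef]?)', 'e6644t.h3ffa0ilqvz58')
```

[('e66', 'ilqv')]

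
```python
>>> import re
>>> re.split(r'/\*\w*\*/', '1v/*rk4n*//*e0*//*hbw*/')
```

['1v', '', '', '']

Matches to split on: at [2:10] → '/*rk4n*/'; at [10:16] → '/*e0*/'; at [16:23] → '/*hbw*/'.
`split` removes every match and returns the 4 fragments in between.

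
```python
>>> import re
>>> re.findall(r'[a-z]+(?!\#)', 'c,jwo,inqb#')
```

The negative lookaround is zero-width — it rules out positions where the adjacent text would match, without consuming anything.
Matches: at [0:1] → 'c'; at [2:5] → 'jwo'; at [6:9] → 'inq'.
Since nothing is captured, `findall` lists the 3 matched substrings directly.

['c', 'jwo', 'inq']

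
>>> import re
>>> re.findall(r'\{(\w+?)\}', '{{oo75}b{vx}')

`findall` collects group 1 from each match (2 total).

['oo75', 'vx']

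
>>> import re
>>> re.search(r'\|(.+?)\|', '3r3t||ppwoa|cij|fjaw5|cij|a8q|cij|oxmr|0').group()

'||ppwoa|'

The match spans [4:12] → '||ppwoa|'.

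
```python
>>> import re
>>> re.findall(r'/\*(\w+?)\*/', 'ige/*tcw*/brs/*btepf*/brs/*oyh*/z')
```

One capturing group, so `findall` returns just the captured substring from each match — 3 in all.

['tcw', 'btepf', 'oyh']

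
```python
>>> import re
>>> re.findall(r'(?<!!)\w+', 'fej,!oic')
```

Because the assertion is negative and zero-width, positions next to the forbidden text are skipped.
Matches: at [0:3] → 'fej'; at [6:8] → 'ic'.
`findall` yields the raw match text (2 of them) because the pattern has no groups.

['fej', 'ic']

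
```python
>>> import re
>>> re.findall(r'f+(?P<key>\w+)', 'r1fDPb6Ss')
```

Pattern: one or more of a literal 'f'; then one or more of a word character (captured as 'key').
Scanning left to right: at [2:9] match 'fDPb6Ss', group 1 = 'DPb6Ss'.
`findall` collects group 1 from the one match (1 total).

['DPb6Ss']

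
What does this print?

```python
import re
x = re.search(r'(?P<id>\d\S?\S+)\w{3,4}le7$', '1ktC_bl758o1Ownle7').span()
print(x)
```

(0, 18)

This matches a digit, then optionally a non-whitespace character, then one or more of a non-whitespace character (captured as 'id'); then 3 to 4 of a word character, then the literal 'le7'; then anchored at the end.
`search` walks the string left to right and returns the first match it finds.
The match spans [0:18] → '1ktC_bl758o1Ownle7'.
Captured: group 1 = '1ktC_bl758o1'.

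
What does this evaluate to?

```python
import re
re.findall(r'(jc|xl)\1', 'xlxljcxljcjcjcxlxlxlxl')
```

['xl', 'jc', 'xl', 'xl']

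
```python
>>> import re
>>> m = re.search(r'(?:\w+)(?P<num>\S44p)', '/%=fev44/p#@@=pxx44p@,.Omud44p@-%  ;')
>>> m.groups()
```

('x44p',)

The match spans [14:20] → 'pxx44p'.
Captured: group 1 = 'x44p'.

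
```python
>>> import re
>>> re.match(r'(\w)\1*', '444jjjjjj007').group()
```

'444'

With `match`, the pattern is implicitly anchored at the beginning.
The match spans [0:3] → '444'.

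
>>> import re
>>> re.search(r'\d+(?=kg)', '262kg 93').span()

The lookaround is zero-width — it requires the adjacent text to match without consuming it, so the asserted text isn't part of the match.
`search` walks the string left to right and returns the first match it finds.
The match spans [0:3] → '262'.

(0, 3)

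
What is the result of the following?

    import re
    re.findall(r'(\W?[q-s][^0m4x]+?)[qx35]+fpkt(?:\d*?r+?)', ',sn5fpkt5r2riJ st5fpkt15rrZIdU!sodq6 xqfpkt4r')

[',sn', 'riJ st', 'rZIdU!sodq6 ']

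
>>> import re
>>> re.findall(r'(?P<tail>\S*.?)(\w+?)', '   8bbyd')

[(' ', '8'), ('bby', 'd')]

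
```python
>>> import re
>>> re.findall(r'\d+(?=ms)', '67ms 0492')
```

['67']

The `(?=…)`/`(?<=…)` assertion just peeks at neighbouring text; it doesn't advance the match position.
Walking the string: at [0:2] → '67'.
Since nothing is captured, `findall` lists the 1 matched substring directly.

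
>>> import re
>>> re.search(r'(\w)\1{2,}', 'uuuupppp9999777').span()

A backreference is literal: `\1` must see the identical characters the first group matched.
`search` walks the string left to right and returns the first match it finds.
The match spans [0:4] → 'uuuu'.
Captured: group 1 = 'u'.

(0, 4)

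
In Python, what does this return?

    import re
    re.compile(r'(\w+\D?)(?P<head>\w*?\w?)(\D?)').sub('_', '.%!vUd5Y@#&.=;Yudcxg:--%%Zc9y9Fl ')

'.%!_&.=;_-%%_'

The pattern matches one or more of a word character, then optionally a non-digit (captured); then zero or more of a word character (lazy), then optionally a word character (captured as 'head'); then optionally a non-digit (captured).
Matches: at [3:10] → 'vUd5Y@#'; at [14:22] → 'Yudcxg:-'; at [25:33] → 'Zc9y9Fl '.
Every occurrence is swapped for '_'.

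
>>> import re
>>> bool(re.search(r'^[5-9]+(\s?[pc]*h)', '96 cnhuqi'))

False

This matches anchored at the start of the string; then one or more of a character in [5-9]; then optionally whitespace, then zero or more of one of [pc], then the literal 'h' (captured).
`search` walks the string left to right and returns the first match it finds.
Here the pattern never matches, so the call returns None, and `bool(None)` is False.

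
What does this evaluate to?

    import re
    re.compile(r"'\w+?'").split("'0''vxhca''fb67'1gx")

['', '', '', '1gx']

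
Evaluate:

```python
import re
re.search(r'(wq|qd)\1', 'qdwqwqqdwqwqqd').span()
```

(2, 6)

The backreference `\1` re-matches whatever the first group consumed, character for character.
`search` walks the string left to right and returns the first match it finds.
The match spans [2:6] → 'wqwq'.
Captured: group 1 = 'wq'.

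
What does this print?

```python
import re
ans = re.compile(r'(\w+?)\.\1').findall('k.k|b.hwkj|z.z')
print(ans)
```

The backreference `\1` re-matches whatever the first group consumed, character for character.
One capturing group, so `findall` returns just the captured substring from each match — 2 in all.

['k', 'z']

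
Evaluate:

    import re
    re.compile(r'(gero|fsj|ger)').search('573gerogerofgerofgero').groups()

The regex engine tests alternatives in the order written; an earlier branch that matches wins even if a later one would match more.
`re.search` scans for the first position where the pattern succeeds.
The match spans [3:7] → 'gero'.
Captured: group 1 = 'gero'.

('gero',)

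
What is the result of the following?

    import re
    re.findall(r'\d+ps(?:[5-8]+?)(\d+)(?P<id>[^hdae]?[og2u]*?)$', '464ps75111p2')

This matches one or more of a digit, then the literal 'ps'; then one or more of a character in [5-8] (lazy) (non-capturing group); then one or more of a digit (captured); then optionally any character except [hdae], then zero or more of one of [og2u] (lazy) (captured as 'id'); then anchored at the end.
With 2 capturing groups, `findall` returns a 2-tuple per match.

[('5111', 'p2')]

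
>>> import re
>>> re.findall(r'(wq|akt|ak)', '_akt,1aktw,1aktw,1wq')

['akt', 'akt', 'akt', 'wq']

The regex engine tests alternatives in the order written; an earlier branch that matches wins even if a later one would match more.
With a single group, `findall` returns only what that group captured — 4 items.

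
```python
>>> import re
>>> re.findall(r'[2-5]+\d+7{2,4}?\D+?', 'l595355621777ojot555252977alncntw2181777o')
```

['595355621777o', '555252977a', '2181777o']

The pattern matches one or more of a character in [2-5]; then one or more of a digit; then 2 to 4 of the literal '7' (lazy), then one or more of a non-digit (lazy).
A `+?`/`*?`/`{m,n}?` starts at its minimum and grows only as far as needed for what follows to match.
Matches: at [1:14] → '595355621777o'; at [17:27] → '555252977a'; at [33:41] → '2181777o'.
No capturing groups, so `findall` returns the 3 full match strings.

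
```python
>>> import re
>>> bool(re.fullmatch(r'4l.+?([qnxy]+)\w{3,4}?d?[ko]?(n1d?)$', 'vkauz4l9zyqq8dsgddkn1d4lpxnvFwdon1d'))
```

False

The pattern matches the literal '4l', then one or more of any character (lazy); then one or more of one of [qnxy] (captured); then 3 to 4 of a word character (lazy), then optionally the literal 'd', then optionally one of [ko]; then the literal 'n1', then optionally the literal 'd' (captured); then anchored at the end.
`re.fullmatch` requires the pattern to consume the entire string.
Here the string isn't matched end-to-end, so the call returns None, and `bool(None)` is False.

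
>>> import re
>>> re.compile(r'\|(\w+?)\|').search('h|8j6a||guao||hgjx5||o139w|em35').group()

'|8j6a|'

The match spans [1:7] → '|8j6a|'.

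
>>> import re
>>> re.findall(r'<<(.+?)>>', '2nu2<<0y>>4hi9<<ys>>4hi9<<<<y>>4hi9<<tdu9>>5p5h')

Because the quantifier is non-greedy, it stops expanding at the earliest point where the rest of the pattern can succeed.
Scanning left to right: at [4:10] match '<<0y>>', group 1 = '0y'; at [14:20] match '<<ys>>', group 1 = 'ys'; at [24:31] match '<<<<y>>', group 1 = '<<y'; at [35:43] match '<<tdu9>>', group 1 = 'tdu9'.
Because there's exactly one group, `findall` drops the full match and keeps group 1 from each hit.

['0y', 'ys', '<<y', 'tdu9']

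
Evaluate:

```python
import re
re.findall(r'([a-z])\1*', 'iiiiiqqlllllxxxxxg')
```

['i', 'q', 'l', 'x', 'g']

`\1` is not a pattern — it's the concrete string captured by group 1, re-applied verbatim.
Scanning left to right: at [0:5] match 'iiiii', group 1 = 'i'; at [5:7] match 'qq', group 1 = 'q'; at [7:12] match 'lllll', group 1 = 'l'; at [12:17] match 'xxxxx', group 1 = 'x'; at [17:18] match 'g', group 1 = 'g'.
Because there's exactly one group, `findall` drops the full match and keeps group 1 from each hit.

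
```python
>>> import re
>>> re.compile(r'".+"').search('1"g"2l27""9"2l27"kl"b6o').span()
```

(1, 20)

The match spans [1:20] → '"g"2l27""9"2l27"kl"'.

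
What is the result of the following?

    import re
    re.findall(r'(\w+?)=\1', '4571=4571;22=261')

['4571', '2']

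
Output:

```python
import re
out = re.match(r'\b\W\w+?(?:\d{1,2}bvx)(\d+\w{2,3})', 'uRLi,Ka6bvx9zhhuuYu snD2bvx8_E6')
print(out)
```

None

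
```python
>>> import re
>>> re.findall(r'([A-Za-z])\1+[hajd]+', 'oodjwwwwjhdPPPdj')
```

['o', 'w', 'P']

After group 1 captures some text, `\1` only succeeds where that same text appears again.
One capturing group, so `findall` returns just the captured substring from each match — 3 in all.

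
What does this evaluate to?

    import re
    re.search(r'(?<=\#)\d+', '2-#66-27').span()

(3, 5)

The lookaround is zero-width — it requires the adjacent text to match without consuming it, so the asserted text isn't part of the match.
`re.search` scans for the first position where the pattern succeeds.
The match spans [3:5] → '66'.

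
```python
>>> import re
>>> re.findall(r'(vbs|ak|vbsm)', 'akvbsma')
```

['ak', 'vbs']

Alternation isn't longest-match — the leftmost alternative that fits at this position is chosen.
Matches: at [0:2] match 'ak', group 1 = 'ak'; at [2:5] match 'vbs', group 1 = 'vbs'.
`findall` collects group 1 from each match (2 total).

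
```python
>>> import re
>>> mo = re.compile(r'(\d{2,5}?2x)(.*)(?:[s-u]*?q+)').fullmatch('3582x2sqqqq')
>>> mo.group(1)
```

'3582x'

This matches 2 to 5 of a digit (lazy), then the literal '2x' (captured); then zero or more of any character (captured); then zero or more of a character in [s-u] (lazy), then one or more of a literal 'q' (non-capturing group).
For `fullmatch`, every character of the input must be accounted for by the pattern.
The match spans [0:11] → '3582x2sqqqq'.
Captured: group 1 = '3582x', group 2 = '2sqqq'.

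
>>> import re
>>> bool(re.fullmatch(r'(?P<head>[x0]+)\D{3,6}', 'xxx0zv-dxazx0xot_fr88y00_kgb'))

False

`re.fullmatch` is like wrapping the pattern in `^…$` (in single-line mode).
Here there's no way to consume every character, so the call returns None, and `bool(None)` is False.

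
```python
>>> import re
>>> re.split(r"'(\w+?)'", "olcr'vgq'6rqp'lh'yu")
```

['olcr', 'vgq', '6rqp', 'lh', 'yu']

Matches to split on: at [4:9] → "'vgq'"; at [13:17] → "'lh'".
With a capturing group present, the delimiter's captured portion is kept in the result list.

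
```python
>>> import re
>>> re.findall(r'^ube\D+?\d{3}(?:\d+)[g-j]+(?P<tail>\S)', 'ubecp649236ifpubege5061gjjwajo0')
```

This matches anchored at the start of the string; then the literal 'ube', then one or more of a non-digit (lazy), then exactly 3 of a digit; then one or more of a digit (non-capturing group); then one or more of a character in [g-j]; then a non-whitespace character (captured as 'tail').
Because there's exactly one group, `findall` drops the full match and keeps group 1 from the one hit.

['f']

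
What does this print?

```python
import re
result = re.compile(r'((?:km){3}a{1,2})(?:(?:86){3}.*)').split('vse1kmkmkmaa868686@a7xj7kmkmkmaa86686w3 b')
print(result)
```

The pattern matches the literal 'km' repeated 3 times, then 1 to 2 of the literal 'a' (captured); then the literal '86' repeated 3 times, then zero or more of any character (non-capturing group).
Matches to split on: at [4:41] → 'kmkmkmaa868686@a7xj7kmkmkmaa86686w3 b'.
The group in the pattern means `split` returns the separators' captures alongside the pieces.

['vse1', 'kmkmkmaa', '']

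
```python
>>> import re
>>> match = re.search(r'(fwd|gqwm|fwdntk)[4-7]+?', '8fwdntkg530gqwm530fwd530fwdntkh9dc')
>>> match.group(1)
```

'gqwm'

`re.search` scans for the first position where the pattern succeeds.
The match spans [11:16] → 'gqwm5'.
Captured: group 1 = 'gqwm'.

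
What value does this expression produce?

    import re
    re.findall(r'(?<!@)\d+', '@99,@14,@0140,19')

['9', '4', '140', '19']

The negative lookahead/lookbehind blocks any match where the forbidden context is present.
Matches: at [2:3] → '9'; at [6:7] → '4'; at [10:13] → '140'; at [14:16] → '19'.
With no groups in the pattern, `findall` gives back each whole match — 4 here.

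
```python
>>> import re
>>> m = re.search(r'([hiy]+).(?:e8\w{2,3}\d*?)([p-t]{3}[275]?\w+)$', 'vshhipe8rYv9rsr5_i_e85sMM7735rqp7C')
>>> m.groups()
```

('hhi', 'rsr5_i_e85sMM7735rqp7C')

This matches one or more of one of [hiy] (captured); then any character; then the literal 'e8', then 2 to 3 of a word character, then zero or more of a digit (lazy) (non-capturing group); then exactly 3 of a character in [p-t], then optionally one of [275], then one or more of a word character (captured); then anchored at the end.
`re.search` scans for the first position where the pattern succeeds.
The match spans [2:34] → 'hhipe8rYv9rsr5_i_e85sMM7735rqp7C'.
Captured: group 1 = 'hhi', group 2 = 'rsr5_i_e85sMM7735rqp7C'.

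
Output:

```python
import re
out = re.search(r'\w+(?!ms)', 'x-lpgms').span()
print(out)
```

The negative lookaround is zero-width — it rules out positions where the adjacent text would match, without consuming anything.
The match spans [0:1] → 'x'.

(0, 1)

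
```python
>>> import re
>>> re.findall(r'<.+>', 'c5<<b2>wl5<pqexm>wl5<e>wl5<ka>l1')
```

['<<b2>wl5<pqexm>wl5<e>wl5<ka>']

Scanning left to right: at [2:30] → '<<b2>wl5<pqexm>wl5<e>wl5<ka>'.
No capturing groups, so `findall` returns the 1 full match string.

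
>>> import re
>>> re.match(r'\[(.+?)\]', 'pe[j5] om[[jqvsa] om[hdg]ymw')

None

`re.match` won't scan ahead — the pattern has to work from the very first character.
Here the pattern fails at index 0, so the call returns None.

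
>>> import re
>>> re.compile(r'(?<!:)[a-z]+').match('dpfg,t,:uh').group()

'dpfg'

The negative lookaround is zero-width — it rules out positions where the adjacent text would match, without consuming anything.
`re.match` won't scan ahead — the pattern has to work from the very first character.
The match spans [0:4] → 'dpfg'.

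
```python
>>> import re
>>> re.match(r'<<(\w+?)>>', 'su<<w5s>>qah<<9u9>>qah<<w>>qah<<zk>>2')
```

`re.match` won't scan ahead — the pattern has to work from the very first character.
Here the pattern fails at index 0, so the call returns None.

None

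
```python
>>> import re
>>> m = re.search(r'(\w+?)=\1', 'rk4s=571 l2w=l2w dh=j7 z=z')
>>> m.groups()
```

('l2w',)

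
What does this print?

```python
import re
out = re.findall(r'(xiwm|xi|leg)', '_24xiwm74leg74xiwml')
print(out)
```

['xiwm', 'leg', 'xiwm']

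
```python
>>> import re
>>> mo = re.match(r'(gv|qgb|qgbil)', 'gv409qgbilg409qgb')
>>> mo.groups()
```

('gv',)

`re.match` won't scan ahead — the pattern has to work from the very first character.
The match spans [0:2] → 'gv'.
Captured: group 1 = 'gv'.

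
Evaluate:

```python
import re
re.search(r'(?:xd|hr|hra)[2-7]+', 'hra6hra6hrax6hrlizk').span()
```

`re.search` tries every starting position until one works.
The match spans [0:4] → 'hra6'.

(0, 4)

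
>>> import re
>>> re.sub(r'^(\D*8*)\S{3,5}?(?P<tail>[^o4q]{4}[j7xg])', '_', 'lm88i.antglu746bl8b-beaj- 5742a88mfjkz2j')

The pattern matches anchored at the start of the string; then zero or more of a non-digit, then zero or more of a literal '8' (captured); then 3 to 5 of a non-whitespace character (lazy); then exactly 4 of any character except [o4q], then one of [j7xg] (captured as 'tail').
Matches: at [0:13] → 'lm88i.antglu7'.
Each match is replaced by '_'.

'_46bl8b-beaj- 5742a88mfjkz2j'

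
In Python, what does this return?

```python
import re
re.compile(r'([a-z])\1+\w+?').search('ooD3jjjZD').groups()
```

The match spans [0:3] → 'ooD'.
Captured: group 1 = 'o'.

('o',)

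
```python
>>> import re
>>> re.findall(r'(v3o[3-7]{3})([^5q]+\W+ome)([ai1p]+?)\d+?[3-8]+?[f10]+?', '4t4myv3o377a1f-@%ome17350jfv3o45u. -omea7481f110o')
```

[('v3o377', 'a1f-@%ome', '1')]

The pattern matches the literal 'v3o', then exactly 3 of a character in [3-7] (captured); then one or more of any character except [5q], then one or more of a non-word character, then the literal 'ome' (captured); then one or more of one of [ai1p] (lazy) (captured); then one or more of a digit (lazy); then one or more of a character in [3-8] (lazy); then one or more of one of [f10] (lazy).
With 3 capturing groups, `findall` returns a 3-tuple per match.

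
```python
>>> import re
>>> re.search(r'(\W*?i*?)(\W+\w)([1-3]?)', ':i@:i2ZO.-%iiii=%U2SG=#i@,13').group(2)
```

':i'

The match spans [0:2] → ':i'.
Captured: group 1 = '', group 2 = ':i', group 3 = ''.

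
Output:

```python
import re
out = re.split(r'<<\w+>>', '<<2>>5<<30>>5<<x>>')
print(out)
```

['', '5', '5', '']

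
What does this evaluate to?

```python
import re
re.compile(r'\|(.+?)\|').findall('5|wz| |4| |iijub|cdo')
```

Scanning left to right: at [1:5] match '|wz|', group 1 = 'wz'; at [6:9] match '|4|', group 1 = '4'; at [10:17] match '|iijub|', group 1 = 'iijub'.
Because there's exactly one group, `findall` drops the full match and keeps group 1 from each hit.

['wz', '4', 'iijub']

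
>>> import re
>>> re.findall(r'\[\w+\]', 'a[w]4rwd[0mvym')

Scanning left to right: at [1:4] → '[w]'.
With no groups in the pattern, `findall` gives back each whole match — 1 here.

['[w]']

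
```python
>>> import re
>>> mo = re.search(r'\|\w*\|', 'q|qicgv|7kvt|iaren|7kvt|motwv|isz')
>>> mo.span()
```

(1, 8)

Unlike `match`, `search` isn't anchored — it looks for the pattern anywhere in the string.
The match spans [1:8] → '|qicgv|'.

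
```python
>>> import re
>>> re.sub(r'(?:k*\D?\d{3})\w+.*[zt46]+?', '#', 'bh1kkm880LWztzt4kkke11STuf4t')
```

'bh1#'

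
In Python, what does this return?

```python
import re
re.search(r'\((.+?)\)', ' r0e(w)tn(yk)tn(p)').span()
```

(4, 7)

A non-greedy quantifier consumes as few characters as it can — just enough that the remainder of the pattern still matches from where it stops; whatever follows it matches normally.
`re.search` tries every starting position until one works.
The match spans [4:7] → '(w)'.
Captured: group 1 = 'w'.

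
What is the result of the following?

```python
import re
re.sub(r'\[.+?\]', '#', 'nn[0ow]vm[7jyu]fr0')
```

'nn#vm#fr0'

The `?` after the quantifier makes it lazy — it takes as little as possible before letting the rest of the pattern try.
Matches: at [2:7] → '[0ow]'; at [9:15] → '[7jyu]'.
Each match is replaced by '#'.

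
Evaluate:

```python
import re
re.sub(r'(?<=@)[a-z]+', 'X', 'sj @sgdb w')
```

'sj @X w'

Because the assertion is zero-width, the text it checks is not consumed and won't appear in the result.
Matches: at [4:8] → 'sgdb'.
`sub` substitutes 'X' at each match site.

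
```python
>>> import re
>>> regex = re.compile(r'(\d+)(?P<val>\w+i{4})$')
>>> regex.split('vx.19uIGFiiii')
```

This matches one or more of a digit (captured); then one or more of a word character, then exactly 4 of a literal 'i' (captured as 'val'); then anchored at the end.
`re.split` interleaves the captured-group text with the surrounding fragments.

['vx.', '19', 'uIGFiiii', '']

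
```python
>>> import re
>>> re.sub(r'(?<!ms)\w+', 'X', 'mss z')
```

A negative assertion filters positions out without eating any characters.
Every occurrence is swapped for 'X'.

'X X'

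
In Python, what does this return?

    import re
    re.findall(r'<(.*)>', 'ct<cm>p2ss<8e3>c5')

Matches: at [2:15] match '<cm>p2ss<8e3>', group 1 = 'cm>p2ss<8e3'.
One capturing group, so `findall` returns just the captured substring from the one match — 1 in all.

['cm>p2ss<8e3']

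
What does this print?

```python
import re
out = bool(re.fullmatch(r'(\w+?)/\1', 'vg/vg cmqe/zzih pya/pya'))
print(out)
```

False

`\1` is not a pattern — it's the concrete string captured by group 1, re-applied verbatim.
For `fullmatch`, every character of the input must be accounted for by the pattern.
Here the pattern can't cover the whole string, so the call returns None, and `bool(None)` is False.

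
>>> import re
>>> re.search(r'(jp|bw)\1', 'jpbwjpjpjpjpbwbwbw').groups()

The match spans [4:8] → 'jpjp'.
Captured: group 1 = 'jp'.

('jp',)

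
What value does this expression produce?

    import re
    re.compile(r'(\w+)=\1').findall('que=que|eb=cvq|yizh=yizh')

['que', 'yizh']

The backreference `\1` re-matches whatever the first group consumed, character for character.
With a single group, `findall` returns only what that group captured — 2 items.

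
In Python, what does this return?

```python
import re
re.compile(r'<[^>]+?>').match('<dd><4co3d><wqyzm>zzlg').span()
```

With `match`, the pattern is implicitly anchored at the beginning.
The match spans [0:4] → '<dd>'.

(0, 4)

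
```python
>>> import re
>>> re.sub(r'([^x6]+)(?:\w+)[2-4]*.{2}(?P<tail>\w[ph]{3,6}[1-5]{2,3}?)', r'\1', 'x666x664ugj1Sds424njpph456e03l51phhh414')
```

This matches one or more of any character except [x6] (captured); then one or more of a word character (non-capturing group); then zero or more of a character in [2-4], then exactly 2 of any character; then a word character, then 3 to 6 of one of [ph], then 2 to 3 of a character in [1-5] (lazy) (captured as 'tail').
`\1` in the replacement pulls in group 1's text for each match.

'x666x664ugj1Sds424njpph454'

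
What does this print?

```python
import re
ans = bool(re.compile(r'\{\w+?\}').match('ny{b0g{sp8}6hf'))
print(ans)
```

`match` is anchored at position 0; if the pattern doesn't fit there, it returns None.
Here the pattern fails at index 0, so the call returns None, and `bool(None)` is False.

False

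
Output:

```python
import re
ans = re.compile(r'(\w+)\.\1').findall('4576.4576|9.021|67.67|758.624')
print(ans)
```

After group 1 captures some text, `\1` only succeeds where that same text appears again.
Walking the string: at [0:9] match '4576.4576', group 1 = '4576'; at [16:21] match '67.67', group 1 = '67'.
One capturing group, so `findall` returns just the captured substring from each match — 2 in all.

['4576', '67']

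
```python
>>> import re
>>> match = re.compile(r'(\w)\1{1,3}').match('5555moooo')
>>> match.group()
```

'5555'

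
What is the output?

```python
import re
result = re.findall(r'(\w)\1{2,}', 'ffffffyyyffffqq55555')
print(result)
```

['f', 'y', 'f', '5']

A backreference is literal: `\1` must see the identical characters the first group matched.
With a single group, `findall` returns only what that group captured — 4 items.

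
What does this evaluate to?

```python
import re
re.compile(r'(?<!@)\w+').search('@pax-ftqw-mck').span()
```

(2, 4)

A negative assertion filters positions out without eating any characters.
The match spans [2:4] → 'ax'.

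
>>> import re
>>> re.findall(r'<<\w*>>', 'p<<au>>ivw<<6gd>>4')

Matches: at [1:7] → '<<au>>'; at [10:17] → '<<6gd>>'.
With no groups in the pattern, `findall` gives back each whole match — 2 here.

['<<au>>', '<<6gd>>']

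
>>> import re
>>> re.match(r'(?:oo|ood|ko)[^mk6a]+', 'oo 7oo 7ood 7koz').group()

'oo 7oo 7ood 7'

`re.match` won't scan ahead — the pattern has to work from the very first character.
The match spans [0:13] → 'oo 7oo 7ood 7'.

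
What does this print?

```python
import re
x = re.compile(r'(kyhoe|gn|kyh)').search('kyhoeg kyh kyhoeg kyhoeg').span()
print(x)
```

`|` is ordered: at each position the engine commits to the first alternative that works.
`re.search` scans for the first position where the pattern succeeds.
The match spans [0:5] → 'kyhoe'.
Captured: group 1 = 'kyhoe'.

(0, 5)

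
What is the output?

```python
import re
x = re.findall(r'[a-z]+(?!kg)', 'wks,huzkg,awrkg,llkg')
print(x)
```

['wks', 'huzkg', 'awrkg', 'llkg']

A negative assertion filters positions out without eating any characters.
Walking the string: at [0:3] → 'wks'; at [4:9] → 'huzkg'; at [10:15] → 'awrkg'; at [16:20] → 'llkg'.
With no groups in the pattern, `findall` gives back each whole match — 4 here.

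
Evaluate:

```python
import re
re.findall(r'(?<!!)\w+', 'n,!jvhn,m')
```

Because the assertion is negative and zero-width, positions next to the forbidden text are skipped.
`findall` yields the raw match text (3 of them) because the pattern has no groups.

['n', 'vhn', 'm']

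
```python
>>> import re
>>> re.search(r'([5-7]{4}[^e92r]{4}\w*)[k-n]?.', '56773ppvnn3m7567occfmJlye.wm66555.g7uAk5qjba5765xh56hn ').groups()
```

('56773ppvnn3m7567occfmJlye',)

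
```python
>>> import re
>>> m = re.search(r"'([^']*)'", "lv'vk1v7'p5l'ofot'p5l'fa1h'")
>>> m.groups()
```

('vk1v7',)

`search` walks the string left to right and returns the first match it finds.
The match spans [2:9] → "'vk1v7'".
Captured: group 1 = 'vk1v7'.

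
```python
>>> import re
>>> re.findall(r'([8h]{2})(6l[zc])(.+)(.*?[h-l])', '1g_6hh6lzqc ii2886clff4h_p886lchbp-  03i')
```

[('hh', '6lz', 'qc ii2886clff4h_p886lchbp-  03', 'i')]

The pattern matches exactly 2 of one of [8h] (captured); then the literal '6l', then one of [zc] (captured); then one or more of any character (captured); then zero or more of any character (lazy), then a character in [h-l] (captured).
Matches: at [4:40] match 'hh6lzqc ii2886clff4h_p886lchbp-  03i', groups = ('hh', '6lz', 'qc ii2886clff4h_p886lchbp-  03', 'i').
4 groups means the one result is a tuple of 4 captured strings — 1 here.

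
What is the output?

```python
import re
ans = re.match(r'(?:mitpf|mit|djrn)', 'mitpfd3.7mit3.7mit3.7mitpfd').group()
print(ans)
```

mitpf

`re.match` only tries the pattern at the start of the string.
The match spans [0:5] → 'mitpf'.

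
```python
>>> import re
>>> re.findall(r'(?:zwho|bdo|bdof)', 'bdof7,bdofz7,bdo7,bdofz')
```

['bdo', 'bdo', 'bdo', 'bdo']

Branches in `(...|...)` are attempted left-to-right; the first branch that allows the whole pattern to succeed is taken.
Walking the string: at [0:3] → 'bdo'; at [6:9] → 'bdo'; at [13:16] → 'bdo'; at [18:21] → 'bdo'.
Since nothing is captured, `findall` lists the 4 matched substrings directly.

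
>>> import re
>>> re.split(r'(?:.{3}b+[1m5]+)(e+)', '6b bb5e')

['', 'e', '']

With a capturing group present, the delimiter's captured portion is kept in the result list.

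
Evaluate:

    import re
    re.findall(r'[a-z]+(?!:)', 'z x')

['z', 'x']

A negative assertion filters positions out without eating any characters.
Since nothing is captured, `findall` lists the 2 matched substrings directly.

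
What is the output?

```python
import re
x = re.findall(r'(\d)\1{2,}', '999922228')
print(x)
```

['9', '2']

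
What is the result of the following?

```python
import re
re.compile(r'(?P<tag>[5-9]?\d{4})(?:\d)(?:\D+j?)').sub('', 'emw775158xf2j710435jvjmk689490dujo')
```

'emw2j'

The pattern matches optionally a character in [5-9], then exactly 4 of a digit (captured as 'tag'); then a digit (non-capturing group); then one or more of a non-digit, then optionally a literal 'j' (non-capturing group).
Matches: at [3:11] → '775158xf'; at [13:24] → '710435jvjmk'; at [24:34] → '689490dujo'.
Every occurrence is swapped for ''.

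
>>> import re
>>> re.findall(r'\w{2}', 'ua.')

['ua']

This matches exactly 2 of a word character.
Scanning left to right: at [0:2] → 'ua'.
`findall` yields the raw match text (1 of them) because the pattern has no groups.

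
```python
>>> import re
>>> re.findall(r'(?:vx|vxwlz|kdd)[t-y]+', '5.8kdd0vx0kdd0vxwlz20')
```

Walking the string: at [14:17] → 'vxw'.
`findall` yields the raw match text (1 of them) because the pattern has no groups.

['vxw']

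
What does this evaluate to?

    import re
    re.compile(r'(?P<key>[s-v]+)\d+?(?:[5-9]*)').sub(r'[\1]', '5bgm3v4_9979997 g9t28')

'5bgm3[v]_9979997 g9[t]'

The pattern matches one or more of a character in [s-v] (captured as 'key'); then one or more of a digit (lazy); then zero or more of a character in [5-9] (non-capturing group).
`\1` in the replacement pulls in group 1's text for each match.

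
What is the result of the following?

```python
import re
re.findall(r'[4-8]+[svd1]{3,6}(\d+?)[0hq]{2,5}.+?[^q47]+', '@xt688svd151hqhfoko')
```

['51']

Pattern: one or more of a character in [4-8], then 3 to 6 of one of [svd1]; then one or more of a digit (lazy) (captured); then 2 to 5 of one of [0hq], then one or more of any character (lazy); then one or more of any character except [q47].
Walking the string: at [3:19] match '688svd151hqhfoko', group 1 = '51'.
Because there's exactly one group, `findall` drops the full match and keeps group 1 from the one hit.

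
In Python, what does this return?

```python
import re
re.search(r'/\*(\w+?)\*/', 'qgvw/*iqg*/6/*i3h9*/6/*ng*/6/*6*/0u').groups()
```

('iqg',)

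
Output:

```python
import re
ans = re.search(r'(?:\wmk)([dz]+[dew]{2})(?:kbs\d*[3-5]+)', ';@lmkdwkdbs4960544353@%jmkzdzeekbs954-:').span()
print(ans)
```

The match spans [23:37] → 'jmkzdzeekbs954'.

(23, 37)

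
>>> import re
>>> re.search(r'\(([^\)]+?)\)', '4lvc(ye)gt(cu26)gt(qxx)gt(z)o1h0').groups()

('ye',)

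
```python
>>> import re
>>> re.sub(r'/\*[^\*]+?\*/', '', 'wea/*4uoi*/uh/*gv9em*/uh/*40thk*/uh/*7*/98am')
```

`sub` substitutes '' at each match site.

'weauhuhuh98am'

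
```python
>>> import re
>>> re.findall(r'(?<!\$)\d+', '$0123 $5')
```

['123']

A negative assertion filters positions out without eating any characters.
Since nothing is captured, `findall` lists the 1 matched substring directly.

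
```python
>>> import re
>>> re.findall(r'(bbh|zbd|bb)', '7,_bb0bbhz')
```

Alternation tries branches left to right and keeps the first one that lets the overall match succeed at that position.
Scanning left to right: at [3:5] match 'bb', group 1 = 'bb'; at [6:9] match 'bbh', group 1 = 'bbh'.
Because there's exactly one group, `findall` drops the full match and keeps group 1 from each hit.

['bb', 'bbh']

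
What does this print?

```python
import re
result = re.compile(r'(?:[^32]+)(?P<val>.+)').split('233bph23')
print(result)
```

['233', '23', '']

The pattern matches one or more of any character except [32] (non-capturing group); then one or more of any character (captured as 'val').
Matches to split on: at [3:8] → 'bph23'.
Because the pattern has a capturing group, `split` also inserts each captured text between the pieces.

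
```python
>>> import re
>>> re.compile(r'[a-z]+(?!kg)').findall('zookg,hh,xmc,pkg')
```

A negative assertion filters positions out without eating any characters.
Matches: at [0:5] → 'zookg'; at [6:8] → 'hh'; at [9:12] → 'xmc'; at [13:16] → 'pkg'.
Since nothing is captured, `findall` lists the 4 matched substrings directly.

['zookg', 'hh', 'xmc', 'pkg']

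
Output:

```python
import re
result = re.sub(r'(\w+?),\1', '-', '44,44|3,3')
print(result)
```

After group 1 captures some text, `\1` only succeeds where that same text appears again.
`sub` substitutes '-' at each match site.

-|-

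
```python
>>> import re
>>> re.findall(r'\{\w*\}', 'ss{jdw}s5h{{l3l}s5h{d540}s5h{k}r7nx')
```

['{jdw}', '{l3l}', '{d540}', '{k}']

Scanning left to right: at [2:7] → '{jdw}'; at [11:16] → '{l3l}'; at [19:25] → '{d540}'; at [28:31] → '{k}'.
No capturing groups, so `findall` returns the 4 full match strings.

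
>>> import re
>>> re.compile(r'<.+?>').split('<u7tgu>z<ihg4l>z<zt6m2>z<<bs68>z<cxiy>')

The `?` after the quantifier makes it lazy — it takes as little as possible before letting the rest of the pattern try.
Matches to split on: at [0:7] → '<u7tgu>'; at [8:15] → '<ihg4l>'; at [16:23] → '<zt6m2>'; at [24:31] → '<<bs68>'; at [32:38] → '<cxiy>'.
Splitting on the pattern gives 6 pieces.

['', 'z', 'z', 'z', 'z', '']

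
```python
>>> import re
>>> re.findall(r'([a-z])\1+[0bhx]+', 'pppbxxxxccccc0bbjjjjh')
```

['p', 'c', 'j']

`\1` is not a pattern — it's the concrete string captured by group 1, re-applied verbatim.
Because there's exactly one group, `findall` drops the full match and keeps group 1 from each hit.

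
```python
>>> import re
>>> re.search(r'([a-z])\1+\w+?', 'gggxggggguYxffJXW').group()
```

'gggx'

`\1` has to match the exact text group 1 already captured.
The match spans [0:4] → 'gggx'.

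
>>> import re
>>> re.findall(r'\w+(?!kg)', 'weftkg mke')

['weftkg', 'mke']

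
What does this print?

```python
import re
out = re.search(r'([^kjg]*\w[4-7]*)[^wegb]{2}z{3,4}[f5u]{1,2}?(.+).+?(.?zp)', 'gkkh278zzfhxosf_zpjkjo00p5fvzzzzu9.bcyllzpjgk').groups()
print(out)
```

('o00p5f', '9.bcyl', 'zp')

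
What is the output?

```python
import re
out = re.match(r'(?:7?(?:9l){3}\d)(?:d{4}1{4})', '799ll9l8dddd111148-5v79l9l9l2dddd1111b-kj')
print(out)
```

None

The pattern matches optionally the literal '7', then the literal '9l' repeated 3 times, then a digit (non-capturing group); then exactly 4 of the literal 'd', then exactly 4 of the literal '1' (non-capturing group).
`re.match` won't scan ahead — the pattern has to work from the very first character.
Here position 0 doesn't satisfy it, so the call returns None.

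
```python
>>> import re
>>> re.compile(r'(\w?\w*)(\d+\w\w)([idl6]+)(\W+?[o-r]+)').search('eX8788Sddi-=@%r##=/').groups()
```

The pattern matches optionally a word character, then zero or more of a word character (captured); then one or more of a digit, then a word character, then a word character (captured); then one or more of one of [idl6] (captured); then one or more of a non-word character (lazy), then one or more of a character in [o-r] (captured).
`re.search` tries every starting position until one works.
The match spans [0:15] → 'eX8788Sddi-=@%r'.
Captured: group 1 = 'eX878', group 2 = '8Sd', group 3 = 'di', group 4 = '-=@%r'.

('eX878', '8Sd', 'di', '-=@%r')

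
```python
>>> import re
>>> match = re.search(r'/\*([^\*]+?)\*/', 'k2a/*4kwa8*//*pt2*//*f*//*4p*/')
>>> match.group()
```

`re.search` scans for the first position where the pattern succeeds.
The match spans [3:12] → '/*4kwa8*/'.
Captured: group 1 = '4kwa8'.

'/*4kwa8*/'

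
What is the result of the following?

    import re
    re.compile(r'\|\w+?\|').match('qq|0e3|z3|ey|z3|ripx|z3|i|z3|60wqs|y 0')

None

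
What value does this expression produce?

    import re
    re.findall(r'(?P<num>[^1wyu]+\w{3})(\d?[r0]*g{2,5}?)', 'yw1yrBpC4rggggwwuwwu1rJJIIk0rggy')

[('rBpC4rgg', 'gg'), ('rJJIIk0r', 'gg')]

This matches one or more of any character except [1wyu], then exactly 3 of a word character (captured as 'num'); then optionally a digit, then zero or more of one of [r0], then 2 to 5 of the literal 'g' (lazy) (captured).
Scanning left to right: at [4:14] match 'rBpC4rgggg', groups = ('rBpC4rgg', 'gg'); at [21:31] match 'rJJIIk0rgg', groups = ('rJJIIk0r', 'gg').
With 2 capturing groups, `findall` returns a 2-tuple per match.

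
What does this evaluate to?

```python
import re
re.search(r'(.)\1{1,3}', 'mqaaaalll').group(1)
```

'a'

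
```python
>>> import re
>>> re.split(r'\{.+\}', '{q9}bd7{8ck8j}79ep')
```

['', '79ep']

Matches to split on: at [0:14] → '{q9}bd7{8ck8j}'.
`split` removes every match and returns the 2 fragments in between.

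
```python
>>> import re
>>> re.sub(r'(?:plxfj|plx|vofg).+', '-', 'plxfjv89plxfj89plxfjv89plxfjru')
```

'-'

Matches: at [0:30] → 'plxfjv89plxfj89plxfjv89plxfjru'.
Each match is replaced by '-'.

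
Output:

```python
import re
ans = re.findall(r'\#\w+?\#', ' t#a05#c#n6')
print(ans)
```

['#a05#']

Since nothing is captured, `findall` lists the 1 matched substring directly.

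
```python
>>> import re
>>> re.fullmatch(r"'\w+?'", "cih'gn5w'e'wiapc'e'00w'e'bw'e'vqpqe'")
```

`re.fullmatch` is like wrapping the pattern in `^…$` (in single-line mode).
Here the string isn't matched end-to-end, so the call returns None.

None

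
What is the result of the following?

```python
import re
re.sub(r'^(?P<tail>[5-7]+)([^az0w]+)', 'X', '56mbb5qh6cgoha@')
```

This matches anchored at the start of the string; then one or more of a character in [5-7] (captured as 'tail'); then one or more of any character except [az0w] (captured).
Matches: at [0:13] → '56mbb5qh6cgoh'.
Each match is replaced by 'X'.

'Xa@'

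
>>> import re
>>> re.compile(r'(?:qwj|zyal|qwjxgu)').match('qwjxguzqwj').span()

(0, 3)

With `match`, the pattern is implicitly anchored at the beginning.
The match spans [0:3] → 'qwj'.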